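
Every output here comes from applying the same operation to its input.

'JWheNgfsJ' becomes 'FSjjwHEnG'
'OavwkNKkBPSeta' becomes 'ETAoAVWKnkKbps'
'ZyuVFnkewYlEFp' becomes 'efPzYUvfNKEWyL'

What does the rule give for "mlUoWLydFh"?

The rule is to flip the case of every letter, then move the last 3 characters to the front (rotate right by 3).
On "mlUoWLydFh": the first step gives "MLuOwlYDfH", and the second then gives "DfHMLuOwlY".

DfHMLuOwlY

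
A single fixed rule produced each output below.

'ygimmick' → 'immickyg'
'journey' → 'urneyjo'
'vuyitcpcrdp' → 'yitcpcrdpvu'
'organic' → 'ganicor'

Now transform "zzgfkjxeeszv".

The rule is to move the first 2 characters to the end (rotate left by 2).
On "zzgfkjxeeszv" that produces "gfkjxeeszvzz".

gfkjxeeszvzz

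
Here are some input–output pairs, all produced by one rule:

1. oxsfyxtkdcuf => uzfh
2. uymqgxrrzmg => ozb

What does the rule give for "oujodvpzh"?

The transformation: keep one character in every 3, starting at position 3 (positions 3rd, 6th, 9th, ...), then shift every letter 2 places forward in the alphabet (wrapping around).
On "oujodvpzh": the first step gives "jvh", and the second then gives "lxj".

lxj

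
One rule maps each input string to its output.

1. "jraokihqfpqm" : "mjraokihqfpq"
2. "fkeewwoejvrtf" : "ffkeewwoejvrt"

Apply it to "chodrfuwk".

Rule — move the last character to the front.
"chodrfuwk" → "kchodrfuw".

kchodrfuw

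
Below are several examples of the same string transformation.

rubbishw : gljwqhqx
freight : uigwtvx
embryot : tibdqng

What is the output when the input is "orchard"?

What's happening: take characters alternately from the front and the back (1st, last, 2nd, 2nd-last, ...), then shift every letter 11 places backward in the alphabet (wrapping around).
On "orchard" that produces "dsggrpw".

dsggrpw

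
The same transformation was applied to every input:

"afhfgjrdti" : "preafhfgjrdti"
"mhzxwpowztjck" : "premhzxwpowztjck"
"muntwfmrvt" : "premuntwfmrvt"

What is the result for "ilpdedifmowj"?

Rule — prepend "pre".
On "ilpdedifmowj" that produces "preilpdedifmowj".

preilpdedifmowj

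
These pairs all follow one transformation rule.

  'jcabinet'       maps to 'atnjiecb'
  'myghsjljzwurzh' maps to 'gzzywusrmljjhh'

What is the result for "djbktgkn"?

The pattern: sort the characters into reverse alphabetical order, then move the last character to the front.
Working it through for "djbktgkn": intermediate "tnkkjgdb", final "btnkkjgd".
(Check on "jcabinet": → "tnjiecba" → "atnjiecb" ✓)

btnkkjgd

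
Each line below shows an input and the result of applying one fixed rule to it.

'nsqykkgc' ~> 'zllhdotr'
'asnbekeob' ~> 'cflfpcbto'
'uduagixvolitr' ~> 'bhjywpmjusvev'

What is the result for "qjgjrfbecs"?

ksgcfdtrkh

Looking at the pairs, the operation is to shift every letter 1 place forward in the alphabet (wrapping around), then move the first 3 characters to the end (rotate left by 3).
On "qjgjrfbecs" that produces "ksgcfdtrkh".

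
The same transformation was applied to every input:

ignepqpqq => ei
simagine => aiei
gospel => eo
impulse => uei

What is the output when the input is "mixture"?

uei

Each output is the input with this applied: move the first 2 characters to the end (rotate left by 2), then keep only the vowels.
For "mixture", step one produces "xturemi"; step two turns that into "uei".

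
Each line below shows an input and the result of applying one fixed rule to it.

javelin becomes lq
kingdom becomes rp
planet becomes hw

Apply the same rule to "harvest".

Each output is the input with this applied: shift every letter 3 places forward in the alphabet (wrapping around), then keep only the last 2 characters.
On "harvest" that produces "vw".

vw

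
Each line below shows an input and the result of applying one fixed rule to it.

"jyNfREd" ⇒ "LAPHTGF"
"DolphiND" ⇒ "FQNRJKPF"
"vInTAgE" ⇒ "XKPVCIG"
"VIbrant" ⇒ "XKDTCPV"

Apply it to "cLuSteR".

ENWUVGT

In each case the input is transformed by: shift every letter 2 places forward in the alphabet (wrapping around), then convert every letter to uppercase.
On "cLuSteR": the first step gives "eNwUvgT", and the second then gives "ENWUVGT".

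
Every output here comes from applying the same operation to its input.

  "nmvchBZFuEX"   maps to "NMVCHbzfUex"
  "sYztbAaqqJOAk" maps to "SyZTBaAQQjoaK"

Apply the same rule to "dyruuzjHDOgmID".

In each case the input is transformed by: flip the case of every letter.
"dyruuzjHDOgmID" → "DYRUUZJhdoGMid".

DYRUUZJhdoGMid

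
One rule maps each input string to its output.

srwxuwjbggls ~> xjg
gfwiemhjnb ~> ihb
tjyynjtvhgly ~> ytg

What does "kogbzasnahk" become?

bsh

The rule is to delete the first 3 characters, then keep one character in every 3, starting at position 1 (positions 1st, 4th, 7th, ...).
On "kogbzasnahk" that produces "bsh".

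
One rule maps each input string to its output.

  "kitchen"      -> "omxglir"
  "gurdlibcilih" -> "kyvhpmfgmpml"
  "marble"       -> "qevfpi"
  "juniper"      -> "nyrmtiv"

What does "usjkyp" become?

ywnoct

The rule is to shift every letter 4 places forward in the alphabet (wrapping around).
So "usjkyp" becomes "ywnoct".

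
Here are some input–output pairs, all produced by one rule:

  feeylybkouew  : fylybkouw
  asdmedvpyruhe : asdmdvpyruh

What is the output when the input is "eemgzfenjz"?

The transformation: remove every "e".
"eemgzfenjz" → "mgzfnjz".

mgzfnjz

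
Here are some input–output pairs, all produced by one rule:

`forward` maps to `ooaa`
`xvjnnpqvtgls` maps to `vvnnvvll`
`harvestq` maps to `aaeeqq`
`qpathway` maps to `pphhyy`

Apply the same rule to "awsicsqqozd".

The pattern: keep one character in every 3, starting at position 2 (positions 2nd, 5th, 8th, ...), then double every character.
On "awsicsqqozd": the first step gives "wcqd", and the second then gives "wwccqqdd".

wwccqqdd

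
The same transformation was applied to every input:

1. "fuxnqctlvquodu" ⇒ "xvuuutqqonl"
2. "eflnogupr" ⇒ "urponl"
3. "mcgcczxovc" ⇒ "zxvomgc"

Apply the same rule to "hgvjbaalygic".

yvljihggc

The rule is to sort the characters into reverse alphabetical order, then delete the last 3 characters.
"hgvjbaalygic" → "yvljihggc".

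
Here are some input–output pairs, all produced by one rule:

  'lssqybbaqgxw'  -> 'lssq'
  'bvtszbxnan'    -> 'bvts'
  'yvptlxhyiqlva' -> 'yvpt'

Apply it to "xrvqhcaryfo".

xrvq

Each output is the input with this applied: keep only the first 4 characters.
For "xrvqhcaryfo" the result is "xrvq".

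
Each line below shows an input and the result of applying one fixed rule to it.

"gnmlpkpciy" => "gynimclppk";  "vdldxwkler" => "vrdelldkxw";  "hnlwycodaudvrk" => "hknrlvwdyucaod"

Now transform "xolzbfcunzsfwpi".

xioplwzfbsfzcnu

The transformation: take characters alternately from the front and the back (1st, last, 2nd, 2nd-last, ...).
For "xolzbfcunzsfwpi" the result is "xioplwzfbsfzcnu".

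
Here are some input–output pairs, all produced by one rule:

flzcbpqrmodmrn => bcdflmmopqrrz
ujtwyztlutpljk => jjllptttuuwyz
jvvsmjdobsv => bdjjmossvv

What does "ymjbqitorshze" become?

What's happening: delete the last character, then sort the characters into alphabetical order.
"ymjbqitorshze" → "ymjbqitorshz" → "bhijmoqrstyz".

bhijmoqrstyz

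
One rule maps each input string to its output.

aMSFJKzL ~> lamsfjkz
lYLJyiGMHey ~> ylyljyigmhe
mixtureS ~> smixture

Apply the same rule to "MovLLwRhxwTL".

Each output is the input with this applied: move the last character to the front, then convert every letter to lowercase.
Applying both steps to "MovLLwRhxwTL": "LMovLLwRhxwT", then "lmovllwrhxwt".

lmovllwrhxwt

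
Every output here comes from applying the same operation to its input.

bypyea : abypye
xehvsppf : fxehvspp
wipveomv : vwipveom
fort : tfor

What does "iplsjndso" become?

oiplsjnds

Looking at the pairs, the operation is to move the last character to the front.
On "iplsjndso" that produces "oiplsjnds".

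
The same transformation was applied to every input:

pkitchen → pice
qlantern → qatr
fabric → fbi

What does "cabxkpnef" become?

cbknf

Looking at the pairs, the operation is to keep every other character starting from the first (positions 1st, 3rd, 5th, ...).
Applying that to "cabxkpnef" gives "cbknf".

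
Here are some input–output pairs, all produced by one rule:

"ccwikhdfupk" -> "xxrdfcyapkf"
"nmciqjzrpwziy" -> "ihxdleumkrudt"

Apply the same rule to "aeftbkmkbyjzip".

Looking at the pairs, the operation is to shift every letter 5 places backward in the alphabet (wrapping around).
Doing the same to "aeftbkmkbyjzip": "vzaowfhfwteudk".

vzaowfhfwteudk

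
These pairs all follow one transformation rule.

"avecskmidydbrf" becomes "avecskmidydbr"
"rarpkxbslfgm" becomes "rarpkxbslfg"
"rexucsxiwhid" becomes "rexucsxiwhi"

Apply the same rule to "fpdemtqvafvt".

The rule is to delete the last character.
Doing the same to "fpdemtqvafvt": "fpdemtqvafv".

fpdemtqvafv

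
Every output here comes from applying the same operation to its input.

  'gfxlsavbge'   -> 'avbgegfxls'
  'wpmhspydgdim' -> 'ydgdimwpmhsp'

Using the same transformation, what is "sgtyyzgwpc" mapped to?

zgwpcsgtyy

The transformation: swap the front and back halves of the string.
Applying that to "sgtyyzgwpc" gives "zgwpcsgtyy".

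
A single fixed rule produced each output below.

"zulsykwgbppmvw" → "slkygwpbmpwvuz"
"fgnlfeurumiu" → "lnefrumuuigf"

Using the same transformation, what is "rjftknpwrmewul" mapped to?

What's happening: swap each adjacent pair of characters (1↔2, 3↔4, ...), then move the first 2 characters to the end (rotate left by 2).
For "rjftknpwrmewul", step one produces "jrtfnkwpmrwelu"; step two turns that into "tfnkwpmrwelujr".
(Check on "fgnlfeurumiu": → "gflnefrumuui" → "lnefrumuuigf" ✓)

tfnkwpmrwelujr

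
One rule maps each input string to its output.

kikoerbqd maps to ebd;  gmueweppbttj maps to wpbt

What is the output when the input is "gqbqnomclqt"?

In each case the input is transformed by: delete the first 3 characters, then keep every other character starting from the second (positions 2nd, 4th, 6th, ...).
Working it through for "gqbqnomclqt": intermediate "qnomclqt", final "nmlt".
(Check on "kikoerbqd": → "oerbqd" → "ebd" ✓)

nmlt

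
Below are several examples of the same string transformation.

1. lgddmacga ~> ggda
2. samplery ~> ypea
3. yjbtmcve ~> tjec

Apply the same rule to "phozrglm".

Each output is the input with this applied: keep every other character starting from the second (positions 2nd, 4th, 6th, ...), then sort the characters into reverse alphabetical order.
On "phozrglm": the first step gives "hzgm", and the second then gives "zmhg".

zmhg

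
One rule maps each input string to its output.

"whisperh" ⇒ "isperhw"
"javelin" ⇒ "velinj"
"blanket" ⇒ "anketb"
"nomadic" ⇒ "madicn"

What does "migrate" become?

gratem

The transformation: move the first character to the end, then delete the first character.
Working it through for "migrate": intermediate "igratem", final "gratem".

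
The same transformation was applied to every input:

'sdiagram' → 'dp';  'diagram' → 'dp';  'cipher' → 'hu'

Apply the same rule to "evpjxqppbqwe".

zh

What's happening: shift every letter 3 places forward in the alphabet (wrapping around), then keep only the last 2 characters.
Applying both steps to "evpjxqppbqwe": "hysmatssetzh", then "zh".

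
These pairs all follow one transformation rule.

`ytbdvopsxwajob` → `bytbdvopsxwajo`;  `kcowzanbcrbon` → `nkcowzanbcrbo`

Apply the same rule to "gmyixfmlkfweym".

In each case the input is transformed by: move the last character to the front.
Applying that to "gmyixfmlkfweym" gives "mgmyixfmlkfwey".

mgmyixfmlkfwey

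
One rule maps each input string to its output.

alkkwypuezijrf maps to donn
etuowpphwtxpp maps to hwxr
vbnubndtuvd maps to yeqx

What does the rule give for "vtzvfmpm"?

ywcy

The rule is to shift every letter 3 places forward in the alphabet (wrapping around), then keep only the first 4 characters.
Starting from "vtzvfmpm": after the first operation, "ywcyipsp"; after the second, "ywcy".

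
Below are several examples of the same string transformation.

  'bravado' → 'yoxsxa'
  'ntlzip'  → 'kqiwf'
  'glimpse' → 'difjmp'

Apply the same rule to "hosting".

What's happening: delete the last character, then shift every letter 3 places backward in the alphabet (wrapping around).
"hosting" → "hostin" → "elpqfk".

elpqfk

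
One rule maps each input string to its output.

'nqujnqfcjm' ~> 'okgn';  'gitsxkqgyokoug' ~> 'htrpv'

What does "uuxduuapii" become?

Rule — keep one character in every 3, starting at position 1 (positions 1st, 4th, 7th, ...), then shift every letter 1 place forward in the alphabet (wrapping around).
For "uuxduuapii", step one produces "udai"; step two turns that into "vebj".

vebj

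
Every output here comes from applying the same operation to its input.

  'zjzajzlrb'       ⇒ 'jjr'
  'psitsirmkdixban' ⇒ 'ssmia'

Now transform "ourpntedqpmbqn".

undmn

What's happening: keep one character in every 3, starting at position 2 (positions 2nd, 5th, 8th, ...).
For "ourpntedqpmbqn" the result is "undmn".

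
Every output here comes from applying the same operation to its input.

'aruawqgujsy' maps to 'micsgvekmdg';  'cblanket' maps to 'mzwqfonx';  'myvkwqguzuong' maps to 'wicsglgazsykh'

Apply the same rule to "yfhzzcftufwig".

llorfgriuskrt

The pattern: move the first 3 characters to the end (rotate left by 3), then shift every letter 12 places forward in the alphabet (wrapping around).
"yfhzzcftufwig" → "zzcftufwigyfh" → "llorfgriuskrt".
(Check on "aruawqgujsy": → "awqgujsyaru" → "micsgvekmdg" ✓)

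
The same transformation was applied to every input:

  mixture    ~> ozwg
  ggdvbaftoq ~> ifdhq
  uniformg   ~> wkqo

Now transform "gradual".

The pattern: keep every other character starting from the first (positions 1st, 3rd, 5th, ...), then shift every letter 2 places forward in the alphabet (wrapping around).
On "gradual" that produces "icwn".

icwn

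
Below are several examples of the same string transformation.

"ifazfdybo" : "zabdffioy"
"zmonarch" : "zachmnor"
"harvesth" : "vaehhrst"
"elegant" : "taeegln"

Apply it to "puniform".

The rule is to sort the characters into alphabetical order, then move the last character to the front.
For "puniform", step one produces "fimnopru"; step two turns that into "ufimnopr".

ufimnopr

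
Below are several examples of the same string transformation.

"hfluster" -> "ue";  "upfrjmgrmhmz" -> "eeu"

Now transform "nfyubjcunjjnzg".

aoaa

Each output is the input with this applied: shift every letter 13 places forward in the alphabet (wrapping around) — i.e. ROT13, then keep only the vowels.
For "nfyubjcunjjnzg" the result is "aoaa".
(Check on "upfrjmgrmhmz": → "hcsewztezuzm" → "eeu" ✓)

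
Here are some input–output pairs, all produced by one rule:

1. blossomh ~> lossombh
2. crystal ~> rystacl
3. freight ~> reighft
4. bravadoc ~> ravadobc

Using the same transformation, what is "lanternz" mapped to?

anternlz

The transformation: swap the first and last characters, then move the first character to the end.
On "lanternz": the first step gives "zanternl", and the second then gives "anternlz".
(Check on "freight": → "treighf" → "reighft" ✓)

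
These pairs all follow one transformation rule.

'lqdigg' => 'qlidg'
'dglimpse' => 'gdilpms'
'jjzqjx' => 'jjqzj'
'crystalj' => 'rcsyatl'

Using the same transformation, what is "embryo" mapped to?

The pattern: delete the last character, then swap each adjacent pair of characters (1↔2, 3↔4, ...).
"embryo" → "merby".
(Check on "dglimpse": → "dglimps" → "gdilpms" ✓)

merby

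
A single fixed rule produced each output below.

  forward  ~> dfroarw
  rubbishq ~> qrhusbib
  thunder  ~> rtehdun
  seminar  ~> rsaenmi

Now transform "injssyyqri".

iirnqjysys

What's happening: take characters alternately from the front and the back (1st, last, 2nd, 2nd-last, ...), then swap each adjacent pair of characters (1↔2, 3↔4, ...).
Applying both steps to "injssyyqri": "iinrjqsysy", then "iirnqjysys".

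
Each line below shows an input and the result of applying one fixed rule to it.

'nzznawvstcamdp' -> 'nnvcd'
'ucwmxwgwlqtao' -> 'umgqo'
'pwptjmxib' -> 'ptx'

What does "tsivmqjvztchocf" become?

Rule — keep one character in every 3, starting at position 1 (positions 1st, 4th, 7th, ...).
For "tsivmqjvztchocf" the result is "tvjto".

tvjto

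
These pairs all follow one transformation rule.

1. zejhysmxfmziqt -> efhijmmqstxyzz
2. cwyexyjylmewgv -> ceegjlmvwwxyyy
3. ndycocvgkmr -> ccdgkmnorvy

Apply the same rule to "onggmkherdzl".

The transformation: sort the characters into alphabetical order.
On "onggmkherdzl" that produces "degghklmnorz".

degghklmnorz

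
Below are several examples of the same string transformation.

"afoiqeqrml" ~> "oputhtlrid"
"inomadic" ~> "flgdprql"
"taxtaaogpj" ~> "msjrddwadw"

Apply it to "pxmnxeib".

What's happening: shift every letter 3 places forward in the alphabet (wrapping around), then reverse the string.
Working it through for "pxmnxeib": intermediate "sapqahle", final "elhaqpas".
(Check on "afoiqeqrml": → "dirlthtupo" → "oputhtlrid" ✓)

elhaqpas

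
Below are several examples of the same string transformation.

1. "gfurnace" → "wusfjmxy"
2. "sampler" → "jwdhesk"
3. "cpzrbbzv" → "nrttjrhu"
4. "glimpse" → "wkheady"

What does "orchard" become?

The transformation: shift every letter 8 places backward in the alphabet (wrapping around), then reverse the string.
On "orchard" that produces "vjszujg".

vjszujg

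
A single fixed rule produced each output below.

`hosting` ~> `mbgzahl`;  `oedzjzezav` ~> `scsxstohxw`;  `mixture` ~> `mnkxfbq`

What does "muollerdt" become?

eexkwmfnh

The transformation: shift every letter 7 places backward in the alphabet (wrapping around), then move the first 3 characters to the end (rotate left by 3).
Working it through for "muollerdt": intermediate "fnheexkwm", final "eexkwmfnh".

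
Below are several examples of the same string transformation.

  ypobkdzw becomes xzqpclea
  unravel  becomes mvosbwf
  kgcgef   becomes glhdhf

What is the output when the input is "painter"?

sqbjouf

Rule — move the last character to the front, then shift every letter 1 place forward in the alphabet (wrapping around).
Applying both steps to "painter": "rpainte", then "sqbjouf".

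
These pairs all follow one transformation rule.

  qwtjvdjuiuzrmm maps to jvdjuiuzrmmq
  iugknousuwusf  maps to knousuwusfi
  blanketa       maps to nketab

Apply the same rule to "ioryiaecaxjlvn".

yiaecaxjlvni

What's happening: move the first 3 characters to the end (rotate left by 3), then delete the last 2 characters.
Starting from "ioryiaecaxjlvn": after the first operation, "yiaecaxjlvnior"; after the second, "yiaecaxjlvni".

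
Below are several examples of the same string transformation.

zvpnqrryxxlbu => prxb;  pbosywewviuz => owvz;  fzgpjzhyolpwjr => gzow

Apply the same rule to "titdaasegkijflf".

The rule is to keep one character in every 3, starting at position 3 (positions 3rd, 6th, 9th, ...).
Doing the same to "titdaasegkijflf": "tagjf".

tagjf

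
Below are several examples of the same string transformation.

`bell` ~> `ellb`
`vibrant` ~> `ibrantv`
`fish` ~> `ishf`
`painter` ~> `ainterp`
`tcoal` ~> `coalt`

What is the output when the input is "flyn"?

lynf

Each output is the input with this applied: move the first character to the end.
So "flyn" becomes "lynf".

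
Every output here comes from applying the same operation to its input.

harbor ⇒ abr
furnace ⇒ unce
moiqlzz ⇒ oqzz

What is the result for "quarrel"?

Rule — swap each adjacent pair of characters (1↔2, 3↔4, ...), then keep every other character starting from the first (positions 1st, 3rd, 5th, ...).
Applying that to "quarrel" gives "urel".

urel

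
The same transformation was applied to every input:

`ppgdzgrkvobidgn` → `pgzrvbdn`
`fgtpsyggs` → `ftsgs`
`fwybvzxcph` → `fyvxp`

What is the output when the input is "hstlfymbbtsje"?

htfmbse

Looking at the pairs, the operation is to keep every other character starting from the first (positions 1st, 3rd, 5th, ...).
Applying that to "hstlfymbbtsje" gives "htfmbse".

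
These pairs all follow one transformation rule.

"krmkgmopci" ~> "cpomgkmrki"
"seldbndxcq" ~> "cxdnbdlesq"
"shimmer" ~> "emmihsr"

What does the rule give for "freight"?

hgierft

The rule is to reverse the string, then move the first character to the end.
Applying both steps to "freight": "thgierf", then "hgierft".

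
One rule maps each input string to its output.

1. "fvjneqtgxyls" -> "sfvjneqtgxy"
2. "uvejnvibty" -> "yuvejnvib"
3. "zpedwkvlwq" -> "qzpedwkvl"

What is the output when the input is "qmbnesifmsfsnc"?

cqmbnesifmsfs

Looking at the pairs, the operation is to move the last 2 characters to the front (rotate right by 2), then delete the first character.
For "qmbnesifmsfsnc", step one produces "ncqmbnesifmsfs"; step two turns that into "cqmbnesifmsfs".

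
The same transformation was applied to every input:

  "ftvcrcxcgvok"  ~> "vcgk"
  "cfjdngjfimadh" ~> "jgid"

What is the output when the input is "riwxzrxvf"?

In each case the input is transformed by: keep one character in every 3, starting at position 3 (positions 3rd, 6th, 9th, ...).
Applying that to "riwxzrxvf" gives "wrf".

wrf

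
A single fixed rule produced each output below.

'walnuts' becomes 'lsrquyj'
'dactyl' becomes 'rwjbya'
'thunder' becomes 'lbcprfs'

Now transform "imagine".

eglcgky

The pattern: move the first 3 characters to the end (rotate left by 3), then shift every letter 2 places backward in the alphabet (wrapping around).
For "imagine", step one produces "gineima"; step two turns that into "eglcgky".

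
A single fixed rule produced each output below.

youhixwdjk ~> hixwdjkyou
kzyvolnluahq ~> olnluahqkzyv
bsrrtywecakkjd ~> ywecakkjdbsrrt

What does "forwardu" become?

Looking at the pairs, the operation is to move the last 2 characters to the front (rotate right by 2), then swap the front and back halves of the string.
For "forwardu" the result is "rwardufo".

rwardufo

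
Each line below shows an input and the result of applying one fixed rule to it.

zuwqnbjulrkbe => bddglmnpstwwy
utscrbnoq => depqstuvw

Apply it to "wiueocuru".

egkqtwwwy

In each case the input is transformed by: shift every letter 2 places forward in the alphabet (wrapping around), then sort the characters into alphabetical order.
"wiueocuru" → "ykwgqewtw" → "egkqtwwwy".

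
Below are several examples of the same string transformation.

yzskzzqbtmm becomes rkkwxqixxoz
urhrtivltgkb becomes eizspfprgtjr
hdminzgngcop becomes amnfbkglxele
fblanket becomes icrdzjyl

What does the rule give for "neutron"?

pmllcsr

Each output is the input with this applied: move the last 3 characters to the front (rotate right by 3), then shift every letter 2 places backward in the alphabet (wrapping around).
Applying that to "neutron" gives "pmllcsr".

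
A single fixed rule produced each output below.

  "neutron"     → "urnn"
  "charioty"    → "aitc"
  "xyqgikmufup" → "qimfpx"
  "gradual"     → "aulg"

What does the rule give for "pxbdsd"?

bsp

What's happening: keep every other character starting from the first (positions 1st, 3rd, 5th, ...), then move the first character to the end.
On "pxbdsd": the first step gives "pbs", and the second then gives "bsp".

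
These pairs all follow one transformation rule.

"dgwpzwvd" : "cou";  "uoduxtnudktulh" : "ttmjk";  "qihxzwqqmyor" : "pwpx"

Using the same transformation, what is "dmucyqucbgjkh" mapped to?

cbtfg

The transformation: shift every letter 1 place backward in the alphabet (wrapping around), then keep one character in every 3, starting at position 1 (positions 1st, 4th, 7th, ...).
For "dmucyqucbgjkh", step one produces "cltbxptbafijg"; step two turns that into "cbtfg".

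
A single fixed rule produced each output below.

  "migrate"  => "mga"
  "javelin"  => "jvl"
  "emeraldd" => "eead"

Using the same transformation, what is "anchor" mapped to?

The rule is to swap each adjacent pair of characters (1↔2, 3↔4, ...), then keep every other character starting from the second (positions 2nd, 4th, 6th, ...).
For "anchor", step one produces "nahcro"; step two turns that into "aco".

aco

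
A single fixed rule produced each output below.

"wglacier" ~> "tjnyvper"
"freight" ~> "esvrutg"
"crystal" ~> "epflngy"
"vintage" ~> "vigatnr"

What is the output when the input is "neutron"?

In each case the input is transformed by: swap each adjacent pair of characters (1↔2, 3↔4, ...), then shift every letter 13 places forward in the alphabet (wrapping around) — i.e. ROT13.
On "neutron": the first step gives "entuorn", and the second then gives "raghbea".
(Check on "vintage": → "ivtngae" → "vigatnr" ✓)

raghbea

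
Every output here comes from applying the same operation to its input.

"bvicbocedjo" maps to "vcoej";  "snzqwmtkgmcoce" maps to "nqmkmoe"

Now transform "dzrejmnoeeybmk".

Rule — keep every other character starting from the second (positions 2nd, 4th, 6th, ...).
On "dzrejmnoeeybmk" that produces "zemoebk".

zemoebk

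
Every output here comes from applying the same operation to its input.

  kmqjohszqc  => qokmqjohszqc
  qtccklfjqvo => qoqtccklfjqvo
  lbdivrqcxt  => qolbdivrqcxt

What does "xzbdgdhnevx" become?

Looking at the pairs, the operation is to prepend "qo".
"xzbdgdhnevx" → "qoxzbdgdhnevx".

qoxzbdgdhnevx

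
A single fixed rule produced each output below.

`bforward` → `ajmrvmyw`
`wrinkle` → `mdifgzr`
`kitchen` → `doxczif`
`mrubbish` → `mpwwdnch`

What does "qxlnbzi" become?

sgiwudl

The rule is to shift every letter 5 places backward in the alphabet (wrapping around), then move the first character to the end.
"qxlnbzi" → "sgiwudl".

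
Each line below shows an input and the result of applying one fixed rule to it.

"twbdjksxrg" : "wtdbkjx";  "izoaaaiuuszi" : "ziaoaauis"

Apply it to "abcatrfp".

baacr

What's happening: swap each adjacent pair of characters (1↔2, 3↔4, ...), then delete the last 3 characters.
Working it through for "abcatrfp": intermediate "baacrtpf", final "baacr".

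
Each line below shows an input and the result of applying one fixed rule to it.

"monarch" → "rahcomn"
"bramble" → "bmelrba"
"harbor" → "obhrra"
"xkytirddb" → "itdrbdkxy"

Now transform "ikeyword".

wyroidek

Each output is the input with this applied: move the first 3 characters to the end (rotate left by 3), then swap each adjacent pair of characters (1↔2, 3↔4, ...).
Starting from "ikeyword": after the first operation, "ywordike"; after the second, "wyroidek".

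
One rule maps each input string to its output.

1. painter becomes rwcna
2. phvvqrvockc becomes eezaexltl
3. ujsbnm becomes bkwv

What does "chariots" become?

What's happening: shift every letter 9 places forward in the alphabet (wrapping around), then delete the first 2 characters.
Applying both steps to "chariots": "lqjarxcb", then "jarxcb".

jarxcb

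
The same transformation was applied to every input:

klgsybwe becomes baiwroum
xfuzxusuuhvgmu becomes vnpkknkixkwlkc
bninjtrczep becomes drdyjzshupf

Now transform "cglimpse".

What's happening: swap each adjacent pair of characters (1↔2, 3↔4, ...), then shift every letter 10 places backward in the alphabet (wrapping around).
"cglimpse" → "gcilpmes" → "wsybfcui".

wsybfcui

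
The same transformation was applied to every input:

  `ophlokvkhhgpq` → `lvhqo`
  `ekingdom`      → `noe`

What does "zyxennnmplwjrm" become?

The transformation: keep one character in every 3, starting at position 1 (positions 1st, 4th, 7th, ...), then move the first character to the end.
For "zyxennnmplwjrm", step one produces "zenlr"; step two turns that into "enlrz".

enlrz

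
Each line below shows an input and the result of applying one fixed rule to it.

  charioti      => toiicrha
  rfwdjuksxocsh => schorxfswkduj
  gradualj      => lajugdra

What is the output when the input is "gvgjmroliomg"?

mogiglvogrjm

Each output is the input with this applied: move the last 2 characters to the front (rotate right by 2), then take characters alternately from the front and the back (1st, last, 2nd, 2nd-last, ...).
"gvgjmroliomg" → "mggvgjmrolio" → "mogiglvogrjm".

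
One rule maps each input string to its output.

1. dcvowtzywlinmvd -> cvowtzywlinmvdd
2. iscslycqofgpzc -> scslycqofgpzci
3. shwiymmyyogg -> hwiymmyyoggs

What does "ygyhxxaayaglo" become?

In each case the input is transformed by: move the first character to the end.
Applying that to "ygyhxxaayaglo" gives "gyhxxaayagloy".

gyhxxaayagloy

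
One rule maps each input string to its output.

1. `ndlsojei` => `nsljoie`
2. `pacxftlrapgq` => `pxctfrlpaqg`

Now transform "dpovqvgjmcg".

dvovqjgcmg

Looking at the pairs, the operation is to swap each adjacent pair of characters (1↔2, 3↔4, ...), then delete the first character.
On "dpovqvgjmcg": the first step gives "pdvovqjgcmg", and the second then gives "dvovqjgcmg".
(Check on "ndlsojei": → "dnsljoie" → "nsljoie" ✓)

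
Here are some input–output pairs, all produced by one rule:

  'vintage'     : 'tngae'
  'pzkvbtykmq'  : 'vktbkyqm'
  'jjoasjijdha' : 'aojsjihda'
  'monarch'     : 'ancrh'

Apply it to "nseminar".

The transformation: swap each adjacent pair of characters (1↔2, 3↔4, ...), then delete the first 2 characters.
For "nseminar", step one produces "snmenira"; step two turns that into "menira".

menira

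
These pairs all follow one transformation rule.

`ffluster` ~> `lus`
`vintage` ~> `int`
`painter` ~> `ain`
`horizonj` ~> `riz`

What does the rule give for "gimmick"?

The rule is to move the last 3 characters to the front (rotate right by 3), then keep only the last 3 characters.
Starting from "gimmick": after the first operation, "ickgimm"; after the second, "imm".

imm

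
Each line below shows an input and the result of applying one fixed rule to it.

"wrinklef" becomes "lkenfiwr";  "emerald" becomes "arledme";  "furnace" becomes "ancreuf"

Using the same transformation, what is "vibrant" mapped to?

arnbtiv

Looking at the pairs, the operation is to move the last 3 characters to the front (rotate right by 3), then take characters alternately from the front and the back (1st, last, 2nd, 2nd-last, ...).
Applying both steps to "vibrant": "antvibr", then "arnbtiv".
(Check on "furnace": → "acefurn" → "ancreuf" ✓)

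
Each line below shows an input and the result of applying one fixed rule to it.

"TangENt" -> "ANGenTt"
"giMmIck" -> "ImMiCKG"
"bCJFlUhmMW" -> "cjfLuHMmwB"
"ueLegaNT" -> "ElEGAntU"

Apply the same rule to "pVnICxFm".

What's happening: move the first character to the end, then flip the case of every letter.
On "pVnICxFm" that produces "vNicXfMP".
(Check on "giMmIck": → "iMmIckg" → "ImMiCKG" ✓)

vNicXfMP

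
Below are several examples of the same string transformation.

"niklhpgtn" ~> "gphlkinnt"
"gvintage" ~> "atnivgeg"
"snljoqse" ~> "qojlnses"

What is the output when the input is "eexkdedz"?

edkxeezd

Each output is the input with this applied: reverse the string, then move the first 2 characters to the end (rotate left by 2).
Applying both steps to "eexkdedz": "zdedkxee", then "edkxeezd".
(Check on "snljoqse": → "esqojlns" → "qojlnses" ✓)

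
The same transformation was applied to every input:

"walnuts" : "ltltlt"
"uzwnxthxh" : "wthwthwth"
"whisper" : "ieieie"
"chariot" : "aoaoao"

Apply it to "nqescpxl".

epepep

Each output is the input with this applied: keep one character in every 3, starting at position 3 (positions 3rd, 6th, 9th, ...), then write the whole string 3 times in a row.
Starting from "nqescpxl": after the first operation, "ep"; after the second, "epepep".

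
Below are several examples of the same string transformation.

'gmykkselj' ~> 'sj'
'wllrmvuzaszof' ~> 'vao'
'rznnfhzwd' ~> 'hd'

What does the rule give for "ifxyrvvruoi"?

vu

The transformation: keep one character in every 3, starting at position 3 (positions 3rd, 6th, 9th, ...), then delete the first character.
Working it through for "ifxyrvvruoi": intermediate "xvu", final "vu".
(Check on "rznnfhzwd": → "nhd" → "hd" ✓)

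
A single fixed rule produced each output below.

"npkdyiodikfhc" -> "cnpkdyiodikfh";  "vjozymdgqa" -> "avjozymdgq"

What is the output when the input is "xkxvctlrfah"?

hxkxvctlrfa

In each case the input is transformed by: move the last character to the front.
"xkxvctlrfah" → "hxkxvctlrfa".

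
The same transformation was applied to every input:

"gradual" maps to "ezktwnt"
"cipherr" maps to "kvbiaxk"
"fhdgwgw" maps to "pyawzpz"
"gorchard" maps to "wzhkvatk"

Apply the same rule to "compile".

xvhfibe

The rule is to shift every letter 7 places backward in the alphabet (wrapping around), then move the last character to the front.
Applying that to "compile" gives "xvhfibe".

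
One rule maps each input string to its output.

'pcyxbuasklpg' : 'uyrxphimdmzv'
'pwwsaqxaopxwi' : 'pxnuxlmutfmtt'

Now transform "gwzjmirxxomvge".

gjfouuljsdbdtw

In each case the input is transformed by: move the first 3 characters to the end (rotate left by 3), then shift every letter 3 places backward in the alphabet (wrapping around).
On "gwzjmirxxomvge" that produces "gjfouuljsdbdtw".
(Check on "pwwsaqxaopxwi": → "saqxaopxwipww" → "pxnuxlmutfmtt" ✓)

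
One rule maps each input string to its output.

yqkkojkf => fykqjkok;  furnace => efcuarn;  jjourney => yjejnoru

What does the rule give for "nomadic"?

Each output is the input with this applied: reverse the string, then take characters alternately from the front and the back (1st, last, 2nd, 2nd-last, ...).
For "nomadic", step one produces "cidamon"; step two turns that into "cniodma".

cniodma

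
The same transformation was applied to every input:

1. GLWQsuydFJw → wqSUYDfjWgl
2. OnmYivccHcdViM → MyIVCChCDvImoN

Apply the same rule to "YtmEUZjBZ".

Rule — move the first 2 characters to the end (rotate left by 2), then flip the case of every letter.
On "YtmEUZjBZ": the first step gives "mEUZjBZYt", and the second then gives "MeuzJbzyT".

MeuzJbzyT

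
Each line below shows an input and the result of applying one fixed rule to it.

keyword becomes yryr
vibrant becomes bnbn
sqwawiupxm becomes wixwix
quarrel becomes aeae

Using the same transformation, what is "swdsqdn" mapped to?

dddd

In each case the input is transformed by: keep one character in every 3, starting at position 3 (positions 3rd, 6th, 9th, ...), then write the whole string twice.
Working it through for "swdsqdn": intermediate "dd", final "dddd".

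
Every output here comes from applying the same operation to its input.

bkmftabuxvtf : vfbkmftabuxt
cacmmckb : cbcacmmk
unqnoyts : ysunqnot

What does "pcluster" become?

Looking at the pairs, the operation is to move the last 2 characters to the front (rotate right by 2), then swap the first and last characters.
Starting from "pcluster": after the first operation, "erpclust"; after the second, "trpcluse".

trpcluse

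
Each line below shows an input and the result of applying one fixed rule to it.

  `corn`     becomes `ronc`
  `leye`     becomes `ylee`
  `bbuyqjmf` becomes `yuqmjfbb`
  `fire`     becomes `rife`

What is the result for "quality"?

yutqlia

The pattern: sort the characters into reverse alphabetical order.
Doing the same to "quality": "yutqlia".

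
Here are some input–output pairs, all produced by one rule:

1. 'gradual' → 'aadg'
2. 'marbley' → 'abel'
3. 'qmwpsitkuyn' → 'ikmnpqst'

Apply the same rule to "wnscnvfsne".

cefnnns

What's happening: sort the characters into alphabetical order, then delete the last 3 characters.
"wnscnvfsne" → "cefnnnssvw" → "cefnnns".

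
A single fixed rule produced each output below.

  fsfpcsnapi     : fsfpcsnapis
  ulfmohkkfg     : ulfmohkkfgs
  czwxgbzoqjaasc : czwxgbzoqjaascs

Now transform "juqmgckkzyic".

juqmgckkzyics

In each case the input is transformed by: append "s".
Doing the same to "juqmgckkzyic": "juqmgckkzyics".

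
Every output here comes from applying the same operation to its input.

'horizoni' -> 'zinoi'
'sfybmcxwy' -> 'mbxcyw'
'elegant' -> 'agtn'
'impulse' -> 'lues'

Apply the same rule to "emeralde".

The pattern: delete the first 3 characters, then swap each adjacent pair of characters (1↔2, 3↔4, ...).
Applying that to "emeralde" gives "ardle".

ardle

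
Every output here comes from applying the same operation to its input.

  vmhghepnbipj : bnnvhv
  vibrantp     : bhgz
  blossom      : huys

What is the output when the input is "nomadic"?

tsji

Rule — keep every other character starting from the first (positions 1st, 3rd, 5th, ...), then shift every letter 6 places forward in the alphabet (wrapping around).
Starting from "nomadic": after the first operation, "nmdc"; after the second, "tsji".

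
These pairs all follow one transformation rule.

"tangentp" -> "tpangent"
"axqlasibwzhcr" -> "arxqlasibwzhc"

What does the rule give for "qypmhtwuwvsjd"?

Rule — swap the first and last characters, then move the last character to the front.
Applying both steps to "qypmhtwuwvsjd": "dypmhtwuwvsjq", then "qdypmhtwuwvsj".

qdypmhtwuwvsj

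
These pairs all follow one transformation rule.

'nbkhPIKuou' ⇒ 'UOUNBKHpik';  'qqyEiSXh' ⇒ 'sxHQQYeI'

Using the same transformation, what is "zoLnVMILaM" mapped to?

lAmZOlNvmi

Each output is the input with this applied: move the last 3 characters to the front (rotate right by 3), then flip the case of every letter.
Working it through for "zoLnVMILaM": intermediate "LaMzoLnVMI", final "lAmZOlNvmi".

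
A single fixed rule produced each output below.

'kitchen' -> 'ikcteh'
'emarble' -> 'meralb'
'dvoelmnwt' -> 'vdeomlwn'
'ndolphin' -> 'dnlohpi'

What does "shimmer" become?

What's happening: delete the last character, then swap each adjacent pair of characters (1↔2, 3↔4, ...).
For "shimmer", step one produces "shimme"; step two turns that into "hsmiem".
(Check on "dvoelmnwt": → "dvoelmnw" → "vdeomlwn" ✓)

hsmiem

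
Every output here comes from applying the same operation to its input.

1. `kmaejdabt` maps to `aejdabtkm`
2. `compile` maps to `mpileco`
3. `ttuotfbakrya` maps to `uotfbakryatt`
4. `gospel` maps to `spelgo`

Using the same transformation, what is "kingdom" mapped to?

The rule is to move the first 2 characters to the end (rotate left by 2).
For "kingdom" the result is "ngdomki".

ngdomki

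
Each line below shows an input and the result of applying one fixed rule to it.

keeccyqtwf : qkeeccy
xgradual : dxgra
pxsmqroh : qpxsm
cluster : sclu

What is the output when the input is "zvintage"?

The transformation: delete the last 3 characters, then move the last character to the front.
On "zvintage": the first step gives "zvint", and the second then gives "tzvin".

tzvin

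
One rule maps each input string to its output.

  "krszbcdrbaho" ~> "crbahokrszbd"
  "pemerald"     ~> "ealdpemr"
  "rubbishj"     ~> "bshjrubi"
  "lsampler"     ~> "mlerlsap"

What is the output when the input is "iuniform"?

iormiunf

The pattern: swap the front and back halves of the string, then swap the first and last characters.
Starting from "iuniform": after the first operation, "formiuni"; after the second, "iormiunf".
(Check on "rubbishj": → "ishjrubb" → "bshjrubi" ✓)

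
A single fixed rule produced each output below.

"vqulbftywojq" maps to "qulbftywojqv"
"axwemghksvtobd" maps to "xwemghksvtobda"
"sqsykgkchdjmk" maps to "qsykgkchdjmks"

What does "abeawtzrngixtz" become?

beawtzrngixtza

Rule — move the first character to the end.
"abeawtzrngixtz" → "beawtzrngixtza".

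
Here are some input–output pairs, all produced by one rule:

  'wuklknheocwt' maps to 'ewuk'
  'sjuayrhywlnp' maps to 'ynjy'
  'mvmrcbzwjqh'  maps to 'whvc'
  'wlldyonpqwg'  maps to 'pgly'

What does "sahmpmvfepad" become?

Each output is the input with this applied: keep one character in every 3, starting at position 2 (positions 2nd, 5th, 8th, ...), then move the first 2 characters to the end (rotate left by 2).
Working it through for "sahmpmvfepad": intermediate "apfa", final "faap".
(Check on "wlldyonpqwg": → "lypg" → "pgly" ✓)

faap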